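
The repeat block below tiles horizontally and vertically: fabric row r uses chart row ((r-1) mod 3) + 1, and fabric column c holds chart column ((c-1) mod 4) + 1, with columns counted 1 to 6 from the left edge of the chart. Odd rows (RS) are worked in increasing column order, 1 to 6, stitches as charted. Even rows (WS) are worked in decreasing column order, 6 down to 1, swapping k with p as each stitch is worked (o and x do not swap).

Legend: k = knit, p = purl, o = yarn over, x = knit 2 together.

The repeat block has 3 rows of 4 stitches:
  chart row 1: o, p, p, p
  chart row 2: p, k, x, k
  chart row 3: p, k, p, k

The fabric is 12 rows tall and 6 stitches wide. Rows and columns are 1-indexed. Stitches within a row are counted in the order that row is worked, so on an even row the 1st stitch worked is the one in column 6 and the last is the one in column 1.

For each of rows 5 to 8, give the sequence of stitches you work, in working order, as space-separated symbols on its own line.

Result:
p k x k p k
p k p k p k
o p p p o p
p k p x p k

Derivation:
Row 5: chart row 2, RS - tile across columns 1-6 and work as-is.
Row 6: chart row 3, WS - tiled (columns 1-6): p k p k p k; work from column 6 back to 1 with k<->p swapped.
Row 7: chart row 1, RS - tile across columns 1-6 and work as-is.
Row 8: chart row 2, WS - tiled (columns 1-6): p k x k p k; work from column 6 back to 1 with k<->p swapped.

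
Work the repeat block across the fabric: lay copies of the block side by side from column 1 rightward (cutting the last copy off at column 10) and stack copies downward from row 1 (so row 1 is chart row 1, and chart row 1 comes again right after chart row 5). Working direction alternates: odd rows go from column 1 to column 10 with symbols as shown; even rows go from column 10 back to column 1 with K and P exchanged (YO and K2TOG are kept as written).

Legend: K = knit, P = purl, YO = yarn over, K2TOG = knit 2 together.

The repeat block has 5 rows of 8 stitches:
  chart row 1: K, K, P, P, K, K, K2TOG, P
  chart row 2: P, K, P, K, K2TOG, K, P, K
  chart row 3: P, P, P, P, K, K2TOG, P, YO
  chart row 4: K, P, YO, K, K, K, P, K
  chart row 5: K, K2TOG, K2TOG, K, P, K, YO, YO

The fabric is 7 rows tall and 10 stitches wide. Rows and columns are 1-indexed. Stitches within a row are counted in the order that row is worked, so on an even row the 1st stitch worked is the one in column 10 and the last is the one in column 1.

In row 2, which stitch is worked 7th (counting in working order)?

For row 2: chart row = ((2-1) mod 5) + 1 = 2; this is a WS (even) row.
Chart row 2 tiled across columns 1-10: P K P K K2TOG K P K P K
WS row: flip the tiled sequence (start at column 10) and apply K<->P; YO and K2TOG stay.
Row 2 as worked: P K P K P K2TOG P K P K
Stitch 7 in working order -> P

== STITCH ==
P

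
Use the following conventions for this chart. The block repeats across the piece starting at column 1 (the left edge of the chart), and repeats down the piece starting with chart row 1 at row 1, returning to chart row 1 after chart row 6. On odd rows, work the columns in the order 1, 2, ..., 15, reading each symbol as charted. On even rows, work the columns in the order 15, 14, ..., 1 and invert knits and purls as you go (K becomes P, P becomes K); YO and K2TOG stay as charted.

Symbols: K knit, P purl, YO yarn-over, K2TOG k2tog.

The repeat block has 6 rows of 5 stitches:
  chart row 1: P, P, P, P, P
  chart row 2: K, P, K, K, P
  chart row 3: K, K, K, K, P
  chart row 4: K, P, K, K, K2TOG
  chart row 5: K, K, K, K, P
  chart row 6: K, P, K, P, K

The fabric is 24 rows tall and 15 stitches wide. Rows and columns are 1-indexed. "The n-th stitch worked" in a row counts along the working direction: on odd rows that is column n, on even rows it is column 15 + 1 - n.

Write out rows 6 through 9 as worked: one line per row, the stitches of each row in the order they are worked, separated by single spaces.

Row 6: chart row 6, WS - tiled (columns 1-15): K P K P K K P K P K K P K P K; work from column 15 back to 1 with K<->P swapped.
Row 7: chart row 1, RS - tile across columns 1-15 and work as-is.
Row 8: chart row 2, WS - tiled (columns 1-15): K P K K P K P K K P K P K K P; work from column 15 back to 1 with K<->P swapped.
Row 9: chart row 3, RS - tile across columns 1-15 and work as-is.

Rows as worked:
P K P K P P K P K P P K P K P
P P P P P P P P P P P P P P P
K P P K P K P P K P K P P K P
K K K K P K K K K P K K K K P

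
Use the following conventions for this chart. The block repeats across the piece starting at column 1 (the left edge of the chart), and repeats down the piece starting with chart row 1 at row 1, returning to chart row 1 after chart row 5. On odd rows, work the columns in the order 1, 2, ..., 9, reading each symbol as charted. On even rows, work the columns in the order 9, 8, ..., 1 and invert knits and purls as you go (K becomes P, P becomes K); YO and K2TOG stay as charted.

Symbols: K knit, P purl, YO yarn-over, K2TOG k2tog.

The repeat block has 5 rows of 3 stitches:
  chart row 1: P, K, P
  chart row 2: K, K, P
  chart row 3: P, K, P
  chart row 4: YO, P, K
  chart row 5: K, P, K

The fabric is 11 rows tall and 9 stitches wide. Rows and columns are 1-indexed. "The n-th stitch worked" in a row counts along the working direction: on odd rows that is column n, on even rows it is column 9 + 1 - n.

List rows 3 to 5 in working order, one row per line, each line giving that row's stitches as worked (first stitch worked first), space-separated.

Row 3: chart row 3, RS - tile across columns 1-9 and work as-is.
Row 4: chart row 4, WS - tiled (columns 1-9): YO P K YO P K YO P K; work from column 9 back to 1 with K<->P swapped.
Row 5: chart row 5, RS - tile across columns 1-9 and work as-is.

Result:
P K P P K P P K P
P K YO P K YO P K YO
K P K K P K K P K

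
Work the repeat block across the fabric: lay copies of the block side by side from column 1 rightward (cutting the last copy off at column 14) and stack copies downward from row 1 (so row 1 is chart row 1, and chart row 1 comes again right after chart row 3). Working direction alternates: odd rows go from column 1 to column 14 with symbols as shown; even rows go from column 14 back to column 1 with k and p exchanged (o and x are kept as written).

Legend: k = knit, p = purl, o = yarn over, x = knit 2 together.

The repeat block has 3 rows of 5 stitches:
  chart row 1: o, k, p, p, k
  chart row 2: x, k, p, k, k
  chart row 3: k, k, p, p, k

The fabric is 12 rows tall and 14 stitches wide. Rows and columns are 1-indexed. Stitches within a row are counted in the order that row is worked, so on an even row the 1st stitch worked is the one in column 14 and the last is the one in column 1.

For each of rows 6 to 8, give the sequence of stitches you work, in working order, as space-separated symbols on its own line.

Rows as worked:
k k p p p k k p p p k k p p
o k p p k o k p p k o k p p
p k p x p p k p x p p k p x

Derivation:
Row 6: chart row 3, WS - tiled (columns 1-14): k k p p k k k p p k k k p p; work from column 14 back to 1 with k<->p swapped.
Row 7: chart row 1, RS - tile across columns 1-14 and work as-is.
Row 8: chart row 2, WS - tiled (columns 1-14): x k p k k x k p k k x k p k; work from column 14 back to 1 with k<->p swapped.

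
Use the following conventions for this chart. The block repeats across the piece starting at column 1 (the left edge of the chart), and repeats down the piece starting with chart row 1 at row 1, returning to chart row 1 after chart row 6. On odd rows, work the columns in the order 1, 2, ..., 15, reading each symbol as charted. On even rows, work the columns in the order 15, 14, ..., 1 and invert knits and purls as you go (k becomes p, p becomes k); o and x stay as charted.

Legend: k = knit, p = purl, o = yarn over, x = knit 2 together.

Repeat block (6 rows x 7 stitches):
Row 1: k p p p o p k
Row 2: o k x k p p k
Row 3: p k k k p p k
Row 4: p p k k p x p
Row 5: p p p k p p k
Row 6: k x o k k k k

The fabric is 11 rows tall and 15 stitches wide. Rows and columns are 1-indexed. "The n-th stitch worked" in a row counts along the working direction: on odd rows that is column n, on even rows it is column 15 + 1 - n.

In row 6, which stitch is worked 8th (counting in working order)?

Row 6: (6-1) mod 6 = 5, so use chart row 6. Even row -> WS.
Chart row 6 tiled across columns 1-15: k x o k k k k k x o k k k k k
Wrong side: read the tiled row from column 15 down to 1 and exchange k with p (leave o, x).
Row 6 as worked: p p p p p o x p p p p p o x p
Counting 8 along the worked row gives p.

Result:
p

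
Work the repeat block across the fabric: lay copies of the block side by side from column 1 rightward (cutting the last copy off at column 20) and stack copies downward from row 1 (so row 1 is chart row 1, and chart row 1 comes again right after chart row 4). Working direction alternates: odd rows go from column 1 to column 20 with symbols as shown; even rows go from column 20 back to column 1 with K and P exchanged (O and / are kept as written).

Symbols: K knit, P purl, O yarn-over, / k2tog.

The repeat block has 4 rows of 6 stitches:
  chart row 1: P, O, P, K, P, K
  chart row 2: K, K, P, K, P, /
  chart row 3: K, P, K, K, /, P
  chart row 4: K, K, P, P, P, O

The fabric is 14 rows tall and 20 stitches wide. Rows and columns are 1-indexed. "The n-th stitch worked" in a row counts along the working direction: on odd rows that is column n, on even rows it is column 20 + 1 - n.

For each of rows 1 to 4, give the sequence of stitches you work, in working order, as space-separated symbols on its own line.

Row 1: chart row 1, RS - tile across columns 1-20 and work as-is.
Row 2: chart row 2, WS - tiled (columns 1-20): K K P K P / K K P K P / K K P K P / K K; work from column 20 back to 1 with K<->P swapped.
Row 3: chart row 3, RS - tile across columns 1-20 and work as-is.
Row 4: chart row 4, WS - tiled (columns 1-20): K K P P P O K K P P P O K K P P P O K K; work from column 20 back to 1 with K<->P swapped.

== ROWS AS WORKED ==
P O P K P K P O P K P K P O P K P K P O
P P / K P K P P / K P K P P / K P K P P
K P K K / P K P K K / P K P K K / P K P
P P O K K K P P O K K K P P O K K K P P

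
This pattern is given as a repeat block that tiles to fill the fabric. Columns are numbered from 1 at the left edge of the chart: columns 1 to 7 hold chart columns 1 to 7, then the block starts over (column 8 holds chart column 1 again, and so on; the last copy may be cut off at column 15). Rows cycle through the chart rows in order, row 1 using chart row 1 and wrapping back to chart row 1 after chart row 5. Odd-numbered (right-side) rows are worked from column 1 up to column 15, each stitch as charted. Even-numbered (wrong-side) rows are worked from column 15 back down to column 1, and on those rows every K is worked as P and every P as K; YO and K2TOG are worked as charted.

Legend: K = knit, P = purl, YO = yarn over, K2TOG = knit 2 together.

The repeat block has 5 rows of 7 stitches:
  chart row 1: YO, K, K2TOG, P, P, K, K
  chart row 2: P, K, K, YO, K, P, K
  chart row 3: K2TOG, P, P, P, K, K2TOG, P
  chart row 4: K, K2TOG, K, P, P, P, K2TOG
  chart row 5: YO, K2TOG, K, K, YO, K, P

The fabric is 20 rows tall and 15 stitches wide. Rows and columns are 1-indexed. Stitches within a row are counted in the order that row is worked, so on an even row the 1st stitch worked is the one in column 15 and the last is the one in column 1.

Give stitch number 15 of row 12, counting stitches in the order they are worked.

== STITCH ==
K

Derivation:
Row 12 uses chart row ((12-1) mod 5)+1 = 2. Row 12 is even, so WS.
Chart row 2 tiled across columns 1-15: P K K YO K P K P K K YO K P K P
Wrong side: read the tiled row from column 15 down to 1 and exchange K with P (leave YO, K2TOG).
Row 12 as worked: K P K P YO P P K P K P YO P P K
The 15th stitch worked is K.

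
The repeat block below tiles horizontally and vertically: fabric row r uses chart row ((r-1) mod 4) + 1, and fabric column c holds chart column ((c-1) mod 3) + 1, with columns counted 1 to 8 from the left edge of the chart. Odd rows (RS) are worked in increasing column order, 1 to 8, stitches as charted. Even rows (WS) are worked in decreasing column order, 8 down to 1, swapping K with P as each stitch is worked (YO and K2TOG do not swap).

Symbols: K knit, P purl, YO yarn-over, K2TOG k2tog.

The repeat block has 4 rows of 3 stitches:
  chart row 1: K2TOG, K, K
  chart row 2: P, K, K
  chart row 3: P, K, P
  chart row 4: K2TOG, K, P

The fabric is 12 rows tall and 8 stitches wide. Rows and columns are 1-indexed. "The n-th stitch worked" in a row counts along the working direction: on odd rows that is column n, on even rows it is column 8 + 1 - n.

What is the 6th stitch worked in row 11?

Row 11: (11-1) mod 4 = 2, so use chart row 3. Odd row -> RS.
Chart row 3 tiled across columns 1-8: P K P P K P P K
RS row: no reversal, no swap; stitch n worked = column n.
Stitch 6 in working order -> P

Stitch:
P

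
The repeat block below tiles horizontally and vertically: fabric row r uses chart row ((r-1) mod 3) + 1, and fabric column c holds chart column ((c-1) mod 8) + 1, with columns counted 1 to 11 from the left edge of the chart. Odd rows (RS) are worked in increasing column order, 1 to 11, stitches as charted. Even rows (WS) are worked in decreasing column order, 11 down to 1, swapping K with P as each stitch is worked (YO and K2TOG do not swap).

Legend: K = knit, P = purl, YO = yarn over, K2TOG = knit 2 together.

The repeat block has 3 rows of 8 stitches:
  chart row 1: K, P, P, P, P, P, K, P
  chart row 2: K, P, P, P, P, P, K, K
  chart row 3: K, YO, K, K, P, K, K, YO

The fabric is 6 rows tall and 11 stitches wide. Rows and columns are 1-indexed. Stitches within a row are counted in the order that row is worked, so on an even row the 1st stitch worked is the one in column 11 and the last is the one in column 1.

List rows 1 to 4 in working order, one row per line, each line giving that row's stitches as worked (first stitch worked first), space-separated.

== ROWS AS WORKED ==
K P P P P P K P K P P
K K P P P K K K K K P
K YO K K P K K YO K YO K
K K P K P K K K K K P

Derivation:
Row 1: chart row 1, RS - tile across columns 1-11 and work as-is.
Row 2: chart row 2, WS - tiled (columns 1-11): K P P P P P K K K P P; work from column 11 back to 1 with K<->P swapped.
Row 3: chart row 3, RS - tile across columns 1-11 and work as-is.
Row 4: chart row 1, WS - tiled (columns 1-11): K P P P P P K P K P P; work from column 11 back to 1 with K<->P swapped.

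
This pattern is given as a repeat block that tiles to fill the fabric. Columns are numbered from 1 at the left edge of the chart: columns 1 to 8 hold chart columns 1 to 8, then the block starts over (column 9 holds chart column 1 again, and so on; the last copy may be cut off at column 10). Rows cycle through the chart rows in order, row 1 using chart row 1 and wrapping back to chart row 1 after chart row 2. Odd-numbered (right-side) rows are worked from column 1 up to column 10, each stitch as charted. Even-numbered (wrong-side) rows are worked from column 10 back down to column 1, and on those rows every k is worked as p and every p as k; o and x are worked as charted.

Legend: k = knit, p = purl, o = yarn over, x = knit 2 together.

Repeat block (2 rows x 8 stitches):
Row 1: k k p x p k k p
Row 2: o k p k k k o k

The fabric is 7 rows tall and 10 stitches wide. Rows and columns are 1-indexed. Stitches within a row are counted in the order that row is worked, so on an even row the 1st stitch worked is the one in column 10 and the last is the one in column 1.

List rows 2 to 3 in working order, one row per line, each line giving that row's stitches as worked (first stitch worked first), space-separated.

Row 2: chart row 2, WS - tiled (columns 1-10): o k p k k k o k o k; work from column 10 back to 1 with k<->p swapped.
Row 3: chart row 1, RS - tile across columns 1-10 and work as-is.

Result:
p o p o p p p k p o
k k p x p k k p k k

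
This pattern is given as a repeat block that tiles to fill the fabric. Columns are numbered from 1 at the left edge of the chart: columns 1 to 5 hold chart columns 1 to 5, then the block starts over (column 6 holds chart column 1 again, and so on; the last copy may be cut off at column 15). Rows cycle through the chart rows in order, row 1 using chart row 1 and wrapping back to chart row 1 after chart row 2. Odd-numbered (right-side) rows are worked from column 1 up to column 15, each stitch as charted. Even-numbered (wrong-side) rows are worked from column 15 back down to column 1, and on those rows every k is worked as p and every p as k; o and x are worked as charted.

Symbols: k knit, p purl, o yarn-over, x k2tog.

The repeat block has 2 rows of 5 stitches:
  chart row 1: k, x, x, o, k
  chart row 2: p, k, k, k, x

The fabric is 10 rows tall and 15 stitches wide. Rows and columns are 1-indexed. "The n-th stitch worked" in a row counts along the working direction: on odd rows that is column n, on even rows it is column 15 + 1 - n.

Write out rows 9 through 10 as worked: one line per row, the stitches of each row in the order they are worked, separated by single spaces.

Row 9: chart row 1, RS - tile across columns 1-15 and work as-is.
Row 10: chart row 2, WS - tiled (columns 1-15): p k k k x p k k k x p k k k x; work from column 15 back to 1 with k<->p swapped.

Rows as worked:
k x x o k k x x o k k x x o k
x p p p k x p p p k x p p p k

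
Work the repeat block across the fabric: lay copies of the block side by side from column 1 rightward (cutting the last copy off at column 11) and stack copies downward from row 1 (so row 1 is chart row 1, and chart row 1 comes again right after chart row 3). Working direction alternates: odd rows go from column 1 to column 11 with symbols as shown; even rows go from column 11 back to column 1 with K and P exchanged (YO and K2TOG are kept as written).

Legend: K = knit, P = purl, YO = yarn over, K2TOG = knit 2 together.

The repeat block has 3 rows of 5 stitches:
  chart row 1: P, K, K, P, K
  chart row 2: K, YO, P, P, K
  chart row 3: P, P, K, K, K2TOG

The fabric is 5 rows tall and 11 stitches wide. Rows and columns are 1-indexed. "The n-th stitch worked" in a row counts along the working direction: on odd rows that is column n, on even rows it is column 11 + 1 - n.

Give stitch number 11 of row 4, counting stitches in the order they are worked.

For row 4: chart row = ((4-1) mod 3) + 1 = 1; this is a WS (even) row.
Chart row 1 tiled across columns 1-11: P K K P K P K K P K P
WS: work from column 11 back to column 1 (reverse the tiled row), swapping K<->P (YO and K2TOG unchanged).
Row 4 as worked: K P K P P K P K P P K
Stitch 11 in working order -> K

Stitch:
K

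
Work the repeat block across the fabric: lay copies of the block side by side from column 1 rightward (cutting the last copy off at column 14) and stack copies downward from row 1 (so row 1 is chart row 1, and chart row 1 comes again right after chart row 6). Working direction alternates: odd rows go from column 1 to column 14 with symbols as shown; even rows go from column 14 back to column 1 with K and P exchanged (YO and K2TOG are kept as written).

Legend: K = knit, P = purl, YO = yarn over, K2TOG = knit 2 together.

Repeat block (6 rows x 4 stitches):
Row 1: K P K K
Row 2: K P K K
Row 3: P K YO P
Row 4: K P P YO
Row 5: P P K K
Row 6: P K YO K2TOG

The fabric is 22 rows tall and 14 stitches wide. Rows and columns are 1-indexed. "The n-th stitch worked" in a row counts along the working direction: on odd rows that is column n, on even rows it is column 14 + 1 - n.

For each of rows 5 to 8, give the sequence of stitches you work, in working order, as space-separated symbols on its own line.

Row 5: chart row 5, RS - tile across columns 1-14 and work as-is.
Row 6: chart row 6, WS - tiled (columns 1-14): P K YO K2TOG P K YO K2TOG P K YO K2TOG P K; work from column 14 back to 1 with K<->P swapped.
Row 7: chart row 1, RS - tile across columns 1-14 and work as-is.
Row 8: chart row 2, WS - tiled (columns 1-14): K P K K K P K K K P K K K P; work from column 14 back to 1 with K<->P swapped.

Rows as worked:
P P K K P P K K P P K K P P
P K K2TOG YO P K K2TOG YO P K K2TOG YO P K
K P K K K P K K K P K K K P
K P P P K P P P K P P P K P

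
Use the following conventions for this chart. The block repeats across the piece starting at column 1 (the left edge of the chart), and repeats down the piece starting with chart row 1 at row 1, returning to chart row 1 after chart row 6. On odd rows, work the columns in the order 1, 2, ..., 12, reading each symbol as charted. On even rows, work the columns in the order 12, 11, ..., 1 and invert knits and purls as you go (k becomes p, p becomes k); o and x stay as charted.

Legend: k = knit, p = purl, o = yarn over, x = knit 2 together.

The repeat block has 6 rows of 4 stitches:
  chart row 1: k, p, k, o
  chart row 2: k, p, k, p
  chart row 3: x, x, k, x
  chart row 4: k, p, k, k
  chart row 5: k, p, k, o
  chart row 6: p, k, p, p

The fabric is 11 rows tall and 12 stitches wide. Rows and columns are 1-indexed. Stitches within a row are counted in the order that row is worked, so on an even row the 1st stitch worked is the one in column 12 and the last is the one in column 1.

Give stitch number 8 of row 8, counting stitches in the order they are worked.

Row 8 uses chart row ((8-1) mod 6)+1 = 2. Row 8 is even, so WS.
Chart row 2 tiled across columns 1-12: k p k p k p k p k p k p
WS: work from column 12 back to column 1 (reverse the tiled row), swapping k<->p (o and x unchanged).
Row 8 as worked: k p k p k p k p k p k p
Counting 8 along the worked row gives p.

Stitch:
p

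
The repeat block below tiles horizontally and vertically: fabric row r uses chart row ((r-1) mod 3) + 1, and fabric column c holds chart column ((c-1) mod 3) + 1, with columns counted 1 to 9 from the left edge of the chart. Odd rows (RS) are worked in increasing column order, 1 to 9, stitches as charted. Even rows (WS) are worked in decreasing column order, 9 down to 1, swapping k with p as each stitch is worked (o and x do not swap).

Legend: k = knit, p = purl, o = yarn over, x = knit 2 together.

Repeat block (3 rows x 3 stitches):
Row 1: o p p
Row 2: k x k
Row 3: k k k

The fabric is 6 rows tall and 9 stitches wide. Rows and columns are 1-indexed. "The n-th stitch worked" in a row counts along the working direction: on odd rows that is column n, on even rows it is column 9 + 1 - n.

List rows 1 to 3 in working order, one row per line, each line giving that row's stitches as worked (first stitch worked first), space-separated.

Row 1: chart row 1, RS - tile across columns 1-9 and work as-is.
Row 2: chart row 2, WS - tiled (columns 1-9): k x k k x k k x k; work from column 9 back to 1 with k<->p swapped.
Row 3: chart row 3, RS - tile across columns 1-9 and work as-is.

== ROWS AS WORKED ==
o p p o p p o p p
p x p p x p p x p
k k k k k k k k k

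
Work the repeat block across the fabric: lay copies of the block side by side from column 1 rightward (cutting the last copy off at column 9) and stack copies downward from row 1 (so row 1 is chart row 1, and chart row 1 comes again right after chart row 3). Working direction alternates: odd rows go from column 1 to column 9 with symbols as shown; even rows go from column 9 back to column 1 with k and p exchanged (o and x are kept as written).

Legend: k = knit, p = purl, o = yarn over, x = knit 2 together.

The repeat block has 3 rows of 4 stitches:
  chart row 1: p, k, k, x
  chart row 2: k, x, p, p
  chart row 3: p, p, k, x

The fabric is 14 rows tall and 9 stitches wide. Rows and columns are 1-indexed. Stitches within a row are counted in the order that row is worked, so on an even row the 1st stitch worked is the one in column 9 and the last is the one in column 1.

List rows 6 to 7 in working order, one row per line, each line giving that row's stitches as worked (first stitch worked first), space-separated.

== ROWS AS WORKED ==
k x p k k x p k k
p k k x p k k x p

Derivation:
Row 6: chart row 3, WS - tiled (columns 1-9): p p k x p p k x p; work from column 9 back to 1 with k<->p swapped.
Row 7: chart row 1, RS - tile across columns 1-9 and work as-is.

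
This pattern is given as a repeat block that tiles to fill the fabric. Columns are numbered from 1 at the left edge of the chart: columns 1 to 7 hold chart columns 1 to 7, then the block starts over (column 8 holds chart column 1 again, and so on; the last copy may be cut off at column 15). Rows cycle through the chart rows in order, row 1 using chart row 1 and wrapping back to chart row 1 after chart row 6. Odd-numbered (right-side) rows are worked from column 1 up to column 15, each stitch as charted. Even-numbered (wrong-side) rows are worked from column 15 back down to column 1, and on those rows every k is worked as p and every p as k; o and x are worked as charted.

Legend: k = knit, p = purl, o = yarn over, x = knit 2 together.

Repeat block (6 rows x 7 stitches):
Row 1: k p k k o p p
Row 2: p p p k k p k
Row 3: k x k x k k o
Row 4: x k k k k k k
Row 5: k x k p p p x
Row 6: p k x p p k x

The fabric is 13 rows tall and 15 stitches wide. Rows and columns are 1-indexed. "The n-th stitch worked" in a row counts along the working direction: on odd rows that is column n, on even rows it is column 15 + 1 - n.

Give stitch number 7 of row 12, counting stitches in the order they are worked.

Stitch:
p

Derivation:
For row 12: chart row = ((12-1) mod 6) + 1 = 6; this is a WS (even) row.
Chart row 6 tiled across columns 1-15: p k x p p k x p k x p p k x p
WS row: flip the tiled sequence (start at column 15) and apply k<->p; o and x stay.
Row 12 as worked: k x p k k x p k x p k k x p k
The 7th stitch worked is p.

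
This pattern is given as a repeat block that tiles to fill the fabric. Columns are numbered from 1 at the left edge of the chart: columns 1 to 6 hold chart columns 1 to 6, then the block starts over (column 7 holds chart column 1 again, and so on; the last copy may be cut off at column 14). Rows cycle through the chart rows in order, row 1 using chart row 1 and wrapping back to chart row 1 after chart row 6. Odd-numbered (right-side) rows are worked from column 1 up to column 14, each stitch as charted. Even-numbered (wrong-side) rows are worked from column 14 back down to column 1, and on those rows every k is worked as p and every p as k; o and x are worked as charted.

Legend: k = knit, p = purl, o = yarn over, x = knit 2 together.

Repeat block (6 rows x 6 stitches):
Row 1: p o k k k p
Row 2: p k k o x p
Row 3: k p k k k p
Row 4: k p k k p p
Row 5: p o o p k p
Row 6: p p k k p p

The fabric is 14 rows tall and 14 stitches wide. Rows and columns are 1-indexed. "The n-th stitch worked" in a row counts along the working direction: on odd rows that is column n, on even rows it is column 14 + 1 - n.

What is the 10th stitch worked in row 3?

Row 3 uses chart row ((3-1) mod 6)+1 = 3. Row 3 is odd, so RS.
Chart row 3 tiled across columns 1-14: k p k k k p k p k k k p k p
RS: work column 1 to column 14, symbols as charted — the tiled row is the row as worked.
The 10th stitch worked is k.

Result:
k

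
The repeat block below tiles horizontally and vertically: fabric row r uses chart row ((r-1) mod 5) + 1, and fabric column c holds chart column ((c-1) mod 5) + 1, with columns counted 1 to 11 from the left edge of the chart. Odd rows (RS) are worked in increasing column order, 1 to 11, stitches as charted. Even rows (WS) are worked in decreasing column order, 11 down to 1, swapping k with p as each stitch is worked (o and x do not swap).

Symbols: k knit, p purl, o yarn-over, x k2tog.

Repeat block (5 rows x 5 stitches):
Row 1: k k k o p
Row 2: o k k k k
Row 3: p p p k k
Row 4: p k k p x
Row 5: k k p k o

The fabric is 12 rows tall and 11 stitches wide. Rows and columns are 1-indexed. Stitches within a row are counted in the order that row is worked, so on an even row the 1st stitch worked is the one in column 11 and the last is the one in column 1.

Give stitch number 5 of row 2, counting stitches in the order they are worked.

Row 2: (2-1) mod 5 = 1, so use chart row 2. Even row -> WS.
Chart row 2 tiled across columns 1-11: o k k k k o k k k k o
Wrong side: read the tiled row from column 11 down to 1 and exchange k with p (leave o, x).
Row 2 as worked: o p p p p o p p p p o
Stitch 5 in working order -> p

Result:
p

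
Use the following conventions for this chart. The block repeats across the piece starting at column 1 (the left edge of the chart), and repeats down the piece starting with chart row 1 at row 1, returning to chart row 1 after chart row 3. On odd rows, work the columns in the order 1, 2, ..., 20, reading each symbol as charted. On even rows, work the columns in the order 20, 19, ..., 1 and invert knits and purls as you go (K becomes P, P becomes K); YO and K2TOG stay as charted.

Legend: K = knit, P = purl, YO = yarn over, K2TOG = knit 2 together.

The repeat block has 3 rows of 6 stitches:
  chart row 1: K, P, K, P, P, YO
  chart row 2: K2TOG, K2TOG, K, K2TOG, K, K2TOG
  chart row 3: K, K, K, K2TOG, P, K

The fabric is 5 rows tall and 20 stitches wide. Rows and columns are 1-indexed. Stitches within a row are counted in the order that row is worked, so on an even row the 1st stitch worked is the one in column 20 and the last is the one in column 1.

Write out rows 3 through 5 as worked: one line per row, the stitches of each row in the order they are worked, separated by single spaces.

Rows as worked:
K K K K2TOG P K K K K K2TOG P K K K K K2TOG P K K K
K P YO K K P K P YO K K P K P YO K K P K P
K2TOG K2TOG K K2TOG K K2TOG K2TOG K2TOG K K2TOG K K2TOG K2TOG K2TOG K K2TOG K K2TOG K2TOG K2TOG

Derivation:
Row 3: chart row 3, RS - tile across columns 1-20 and work as-is.
Row 4: chart row 1, WS - tiled (columns 1-20): K P K P P YO K P K P P YO K P K P P YO K P; work from column 20 back to 1 with K<->P swapped.
Row 5: chart row 2, RS - tile across columns 1-20 and work as-is.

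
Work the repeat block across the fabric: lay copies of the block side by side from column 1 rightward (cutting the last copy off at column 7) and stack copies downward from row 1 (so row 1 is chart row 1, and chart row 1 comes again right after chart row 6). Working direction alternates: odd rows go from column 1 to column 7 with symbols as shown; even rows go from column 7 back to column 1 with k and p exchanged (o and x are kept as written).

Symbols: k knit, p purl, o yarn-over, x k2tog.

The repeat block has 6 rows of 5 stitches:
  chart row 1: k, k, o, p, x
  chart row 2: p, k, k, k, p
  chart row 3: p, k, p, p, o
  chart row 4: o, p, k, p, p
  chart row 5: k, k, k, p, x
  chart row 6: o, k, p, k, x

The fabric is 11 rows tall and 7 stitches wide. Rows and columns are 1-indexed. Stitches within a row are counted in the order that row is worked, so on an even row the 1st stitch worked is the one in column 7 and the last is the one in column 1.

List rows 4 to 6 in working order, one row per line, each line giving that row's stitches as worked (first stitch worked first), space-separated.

Row 4: chart row 4, WS - tiled (columns 1-7): o p k p p o p; work from column 7 back to 1 with k<->p swapped.
Row 5: chart row 5, RS - tile across columns 1-7 and work as-is.
Row 6: chart row 6, WS - tiled (columns 1-7): o k p k x o k; work from column 7 back to 1 with k<->p swapped.

Result:
k o k k p k o
k k k p x k k
p o x p k p o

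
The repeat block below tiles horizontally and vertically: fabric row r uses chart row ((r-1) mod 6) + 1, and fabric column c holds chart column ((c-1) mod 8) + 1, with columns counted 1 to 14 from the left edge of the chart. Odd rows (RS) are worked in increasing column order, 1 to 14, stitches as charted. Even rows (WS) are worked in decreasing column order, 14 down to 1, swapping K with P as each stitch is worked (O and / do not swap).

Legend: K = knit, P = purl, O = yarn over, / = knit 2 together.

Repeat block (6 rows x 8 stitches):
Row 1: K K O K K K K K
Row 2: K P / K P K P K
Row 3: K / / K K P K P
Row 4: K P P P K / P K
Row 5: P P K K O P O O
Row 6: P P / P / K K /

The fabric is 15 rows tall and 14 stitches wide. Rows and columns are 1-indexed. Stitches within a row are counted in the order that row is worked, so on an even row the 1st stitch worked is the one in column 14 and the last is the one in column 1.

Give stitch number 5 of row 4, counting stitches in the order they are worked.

Row 4 uses chart row ((4-1) mod 6)+1 = 4. Row 4 is even, so WS.
Chart row 4 tiled across columns 1-14: K P P P K / P K K P P P K /
WS row: flip the tiled sequence (start at column 14) and apply K<->P; O and / stay.
Row 4 as worked: / P K K K P P K / P K K K P
Counting 5 along the worked row gives K.

Result:
K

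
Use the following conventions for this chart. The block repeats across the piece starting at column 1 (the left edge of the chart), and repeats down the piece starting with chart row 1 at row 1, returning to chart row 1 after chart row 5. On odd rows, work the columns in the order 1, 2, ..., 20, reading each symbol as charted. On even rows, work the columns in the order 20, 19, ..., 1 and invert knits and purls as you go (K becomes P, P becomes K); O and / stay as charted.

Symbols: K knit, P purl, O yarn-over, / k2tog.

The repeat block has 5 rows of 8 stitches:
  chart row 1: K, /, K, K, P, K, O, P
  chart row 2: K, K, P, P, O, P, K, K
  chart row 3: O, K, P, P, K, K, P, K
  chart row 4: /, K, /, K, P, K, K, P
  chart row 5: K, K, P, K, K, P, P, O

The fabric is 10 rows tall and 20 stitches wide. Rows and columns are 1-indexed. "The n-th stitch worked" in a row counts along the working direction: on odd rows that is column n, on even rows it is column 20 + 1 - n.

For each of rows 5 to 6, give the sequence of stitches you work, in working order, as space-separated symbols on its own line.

== ROWS AS WORKED ==
K K P K K P P O K K P K K P P O K K P K
P P / P K O P K P P / P K O P K P P / P

Derivation:
Row 5: chart row 5, RS - tile across columns 1-20 and work as-is.
Row 6: chart row 1, WS - tiled (columns 1-20): K / K K P K O P K / K K P K O P K / K K; work from column 20 back to 1 with K<->P swapped.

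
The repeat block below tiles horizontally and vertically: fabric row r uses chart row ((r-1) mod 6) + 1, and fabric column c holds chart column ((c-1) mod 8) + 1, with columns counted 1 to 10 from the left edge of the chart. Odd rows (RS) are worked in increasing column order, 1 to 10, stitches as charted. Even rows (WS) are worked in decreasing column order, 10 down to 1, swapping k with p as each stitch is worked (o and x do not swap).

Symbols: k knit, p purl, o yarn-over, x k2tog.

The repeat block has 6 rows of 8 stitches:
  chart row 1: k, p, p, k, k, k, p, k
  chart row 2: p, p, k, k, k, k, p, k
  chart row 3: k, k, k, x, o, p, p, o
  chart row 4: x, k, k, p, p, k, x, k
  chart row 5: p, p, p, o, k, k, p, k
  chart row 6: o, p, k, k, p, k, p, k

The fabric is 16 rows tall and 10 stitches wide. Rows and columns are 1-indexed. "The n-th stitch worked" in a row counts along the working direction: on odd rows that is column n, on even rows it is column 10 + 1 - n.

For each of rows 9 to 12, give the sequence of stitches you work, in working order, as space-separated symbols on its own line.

Rows as worked:
k k k x o p p o k k
p x p x p k k p p x
p p p o k k p k p p
k o p k p k p p k o

Derivation:
Row 9: chart row 3, RS - tile across columns 1-10 and work as-is.
Row 10: chart row 4, WS - tiled (columns 1-10): x k k p p k x k x k; work from column 10 back to 1 with k<->p swapped.
Row 11: chart row 5, RS - tile across columns 1-10 and work as-is.
Row 12: chart row 6, WS - tiled (columns 1-10): o p k k p k p k o p; work from column 10 back to 1 with k<->p swapped.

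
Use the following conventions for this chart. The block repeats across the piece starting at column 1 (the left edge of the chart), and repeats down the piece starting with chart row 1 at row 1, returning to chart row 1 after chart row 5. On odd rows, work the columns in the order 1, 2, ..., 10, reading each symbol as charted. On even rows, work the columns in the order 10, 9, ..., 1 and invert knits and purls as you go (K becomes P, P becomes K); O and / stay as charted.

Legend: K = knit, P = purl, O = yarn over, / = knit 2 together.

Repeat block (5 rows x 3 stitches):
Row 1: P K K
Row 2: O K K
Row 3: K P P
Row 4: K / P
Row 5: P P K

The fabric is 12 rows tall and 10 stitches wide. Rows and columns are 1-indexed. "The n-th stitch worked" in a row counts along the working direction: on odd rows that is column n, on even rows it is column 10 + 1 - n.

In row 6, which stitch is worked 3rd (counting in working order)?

Row 6: (6-1) mod 5 = 0, so use chart row 1. Even row -> WS.
Chart row 1 tiled across columns 1-10: P K K P K K P K K P
Wrong side: read the tiled row from column 10 down to 1 and exchange K with P (leave O, /).
Row 6 as worked: K P P K P P K P P K
Stitch 3 in working order -> P

Stitch:
P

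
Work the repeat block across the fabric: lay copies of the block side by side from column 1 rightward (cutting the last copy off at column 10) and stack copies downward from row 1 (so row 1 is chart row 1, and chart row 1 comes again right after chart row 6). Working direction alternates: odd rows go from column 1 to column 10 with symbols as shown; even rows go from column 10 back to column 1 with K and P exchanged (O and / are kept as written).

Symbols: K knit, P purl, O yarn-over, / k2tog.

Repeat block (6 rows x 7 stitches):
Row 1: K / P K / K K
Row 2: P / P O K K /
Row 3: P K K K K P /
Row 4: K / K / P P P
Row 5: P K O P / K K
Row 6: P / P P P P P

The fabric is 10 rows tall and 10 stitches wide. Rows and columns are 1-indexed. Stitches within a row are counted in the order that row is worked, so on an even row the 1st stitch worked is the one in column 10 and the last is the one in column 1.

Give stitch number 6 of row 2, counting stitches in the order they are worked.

For row 2: chart row = ((2-1) mod 6) + 1 = 2; this is a WS (even) row.
Chart row 2 tiled across columns 1-10: P / P O K K / P / P
Wrong side: read the tiled row from column 10 down to 1 and exchange K with P (leave O, /).
Row 2 as worked: K / K / P P O K / K
Counting 6 along the worked row gives P.

== STITCH ==
P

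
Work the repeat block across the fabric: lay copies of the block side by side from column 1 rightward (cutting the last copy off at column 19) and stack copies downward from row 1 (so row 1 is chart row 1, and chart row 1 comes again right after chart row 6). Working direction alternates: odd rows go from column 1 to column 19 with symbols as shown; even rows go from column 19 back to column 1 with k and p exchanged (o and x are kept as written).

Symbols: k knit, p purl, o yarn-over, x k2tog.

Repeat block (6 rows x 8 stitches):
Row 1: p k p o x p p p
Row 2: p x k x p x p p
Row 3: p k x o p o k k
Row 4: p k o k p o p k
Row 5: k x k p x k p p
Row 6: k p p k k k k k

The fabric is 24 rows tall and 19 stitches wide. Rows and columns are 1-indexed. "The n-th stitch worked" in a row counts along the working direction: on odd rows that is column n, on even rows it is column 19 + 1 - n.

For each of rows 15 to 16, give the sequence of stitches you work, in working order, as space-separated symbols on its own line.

Row 15: chart row 3, RS - tile across columns 1-19 and work as-is.
Row 16: chart row 4, WS - tiled (columns 1-19): p k o k p o p k p k o k p o p k p k o; work from column 19 back to 1 with k<->p swapped.

Result:
p k x o p o k k p k x o p o k k p k x
o p k p k o k p o p k p k o k p o p k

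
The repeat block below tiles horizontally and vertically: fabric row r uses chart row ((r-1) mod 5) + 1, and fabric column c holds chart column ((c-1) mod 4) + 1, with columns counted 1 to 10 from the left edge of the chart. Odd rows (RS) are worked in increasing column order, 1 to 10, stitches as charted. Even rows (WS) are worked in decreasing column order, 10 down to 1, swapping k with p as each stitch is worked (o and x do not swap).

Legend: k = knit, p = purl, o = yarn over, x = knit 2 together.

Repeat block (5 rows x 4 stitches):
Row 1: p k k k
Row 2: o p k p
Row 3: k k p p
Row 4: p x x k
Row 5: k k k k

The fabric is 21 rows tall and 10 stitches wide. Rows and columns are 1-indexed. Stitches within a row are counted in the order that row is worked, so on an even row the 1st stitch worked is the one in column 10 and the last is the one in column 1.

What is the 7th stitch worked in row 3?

Row 3: (3-1) mod 5 = 2, so use chart row 3. Odd row -> RS.
Chart row 3 tiled across columns 1-10: k k p p k k p p k k
RS row: no reversal, no swap; stitch n worked = column n.
The 7th stitch worked is p.

Stitch:
p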